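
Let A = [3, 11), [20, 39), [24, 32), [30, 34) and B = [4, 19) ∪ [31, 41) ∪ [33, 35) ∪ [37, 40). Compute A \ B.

First set merges to [3, 11), [20, 39).
Second set merges to [4, 19), [31, 41).
[3, 11) with B removed leaves [3, 4).
[20, 39) with B removed leaves [20, 31).

[3, 4) ∪ [20, 31)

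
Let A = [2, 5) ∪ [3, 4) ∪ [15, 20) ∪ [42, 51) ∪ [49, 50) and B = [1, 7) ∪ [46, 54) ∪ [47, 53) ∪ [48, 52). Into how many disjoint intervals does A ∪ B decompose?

3

Merge the first list: [2, 5), [15, 20), [42, 51).
Merge the second list: [1, 7), [46, 54).
A ∪ B = [1, 7), [15, 20), [42, 54).
That is 3 disjoint pieces.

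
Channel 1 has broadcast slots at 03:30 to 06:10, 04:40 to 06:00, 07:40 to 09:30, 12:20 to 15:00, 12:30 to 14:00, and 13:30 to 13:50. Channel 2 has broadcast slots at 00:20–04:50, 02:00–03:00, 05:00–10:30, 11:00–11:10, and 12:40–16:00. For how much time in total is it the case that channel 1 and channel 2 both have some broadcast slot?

A, merged: 03:30–06:10, 07:40–09:30, 12:20–15:00.
B, merged: 00:20–04:50, 05:00–10:30, 11:00–11:10, 12:40–16:00.
A ∩ B = 03:30–04:50, 05:00–06:10, 07:40–09:30, 12:40–15:00.
Total: 1 h 20 min + 1 h 10 min + 1 h 50 min + 2 h 20 min = 6 h 40 min.

6 h 40 min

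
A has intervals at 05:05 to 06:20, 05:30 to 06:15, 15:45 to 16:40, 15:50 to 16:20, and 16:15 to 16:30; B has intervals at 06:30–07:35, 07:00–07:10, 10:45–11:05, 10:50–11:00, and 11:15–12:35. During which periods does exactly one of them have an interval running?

05:05–06:20, 06:30–07:35, 10:45–11:05, 11:15–12:35, 15:45–16:40

Merge the first list: 05:05–06:20, 15:45–16:40.
Merge the second list: 06:30–07:35, 10:45–11:05, 11:15–12:35.
A but not B: 05:05–06:20, 15:45–16:40.
B but not A: 06:30–07:35, 10:45–11:05, 11:15–12:35.
Combining gives A △ B.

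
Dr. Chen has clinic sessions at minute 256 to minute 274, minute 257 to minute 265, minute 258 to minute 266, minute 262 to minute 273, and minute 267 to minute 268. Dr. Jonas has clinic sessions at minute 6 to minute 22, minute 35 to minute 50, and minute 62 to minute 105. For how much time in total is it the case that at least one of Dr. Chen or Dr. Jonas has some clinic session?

Merge the first list: minute 256 to minute 274.
A ∪ B = minute 6 to minute 22, minute 35 to minute 50, minute 62 to minute 105, minute 256 to minute 274.
Total: 16 minutes + 15 minutes + 43 minutes + 18 minutes = 92 minutes.

92 minutes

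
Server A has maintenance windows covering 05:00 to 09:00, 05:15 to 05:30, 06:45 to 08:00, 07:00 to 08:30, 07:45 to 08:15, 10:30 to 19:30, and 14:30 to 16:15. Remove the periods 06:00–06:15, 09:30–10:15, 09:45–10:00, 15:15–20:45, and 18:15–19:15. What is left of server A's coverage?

A, merged: 05:00–09:00, 10:30–19:30.
B, merged: 06:00–06:15, 09:30–10:15, 15:15–20:45.
05:00–09:00 \ B = 05:00–06:00, 06:15–09:00.
10:30–19:30 \ B = 10:30–15:15.

05:00–06:00, 06:15–09:00, 10:30–15:15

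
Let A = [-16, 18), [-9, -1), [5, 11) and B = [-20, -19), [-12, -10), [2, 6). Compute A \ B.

A, merged: [-16, 18).
[-16, 18) with B removed leaves [-16, -12), [-10, 2), [6, 18).

[-16, -12) ∪ [-10, 2) ∪ [6, 18)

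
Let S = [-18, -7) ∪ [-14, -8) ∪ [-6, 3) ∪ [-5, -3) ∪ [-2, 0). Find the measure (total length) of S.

20

Merged: [-18, -7), [-6, 3).
Lengths: 11 + 9 = 20.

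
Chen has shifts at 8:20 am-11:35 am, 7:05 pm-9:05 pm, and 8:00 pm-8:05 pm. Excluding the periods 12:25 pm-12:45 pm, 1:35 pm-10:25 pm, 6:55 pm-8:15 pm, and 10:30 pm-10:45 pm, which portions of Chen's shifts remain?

8:20 am–11:35 am

Merge the first list: 8:20 am–11:35 am, 7:05 pm–9:05 pm.
Merge the second list: 12:25 pm–12:45 pm, 1:35 pm–10:25 pm, 10:30 pm–10:45 pm.
8:20 am–11:35 am: nothing removed.
7:05 pm–9:05 pm: entirely removed.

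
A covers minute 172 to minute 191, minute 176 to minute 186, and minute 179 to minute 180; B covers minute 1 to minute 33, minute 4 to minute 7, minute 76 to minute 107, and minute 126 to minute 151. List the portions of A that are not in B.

First set merges to minute 172 to minute 191.
Second set merges to minute 1 to minute 33, minute 76 to minute 107, minute 126 to minute 151.
minute 172 to minute 191 is untouched.

minute 172 to minute 191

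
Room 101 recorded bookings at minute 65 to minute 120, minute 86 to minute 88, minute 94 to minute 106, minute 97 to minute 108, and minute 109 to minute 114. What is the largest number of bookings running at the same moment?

Walk the sorted start/end points keeping a running depth.
The depth first hits 3 at minute 97.

3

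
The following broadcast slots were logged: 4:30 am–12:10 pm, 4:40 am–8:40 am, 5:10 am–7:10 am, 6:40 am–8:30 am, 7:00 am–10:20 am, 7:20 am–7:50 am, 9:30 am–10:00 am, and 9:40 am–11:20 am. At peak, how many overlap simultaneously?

5

Walk the sorted start/end points keeping a running depth.
The depth first hits 5 at 7:00 am.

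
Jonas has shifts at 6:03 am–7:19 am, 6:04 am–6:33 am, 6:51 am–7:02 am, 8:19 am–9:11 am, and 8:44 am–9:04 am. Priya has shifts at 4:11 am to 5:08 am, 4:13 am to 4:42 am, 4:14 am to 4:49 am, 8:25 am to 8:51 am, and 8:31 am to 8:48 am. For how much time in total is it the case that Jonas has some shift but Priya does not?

A, merged: 6:03 am–7:19 am, 8:19 am–9:11 am.
B, merged: 4:11 am–5:08 am, 8:25 am–8:51 am.
A \ B = 6:03 am–7:19 am, 8:19 am–8:25 am, 8:51 am–9:11 am.
Total: 1 h 16 min + 6 min + 20 min = 1 h 42 min.

1 h 42 min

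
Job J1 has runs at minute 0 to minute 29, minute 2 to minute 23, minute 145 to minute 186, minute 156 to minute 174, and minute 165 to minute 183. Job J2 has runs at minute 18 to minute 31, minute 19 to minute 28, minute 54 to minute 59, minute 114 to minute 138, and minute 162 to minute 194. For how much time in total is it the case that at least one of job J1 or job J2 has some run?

109 minutes

A, merged: minute 0 to minute 29, minute 145 to minute 186.
B, merged: minute 18 to minute 31, minute 54 to minute 59, minute 114 to minute 138, minute 162 to minute 194.
A ∪ B = minute 0 to minute 31, minute 54 to minute 59, minute 114 to minute 138, minute 145 to minute 194.
Total: 31 minutes + 5 minutes + 24 minutes + 49 minutes = 109 minutes.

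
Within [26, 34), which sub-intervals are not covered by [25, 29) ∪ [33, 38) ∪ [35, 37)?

[29, 33)

After merging, the occupied span is [25, 29), [33, 38).
Gaps within [26, 34): [29, 33).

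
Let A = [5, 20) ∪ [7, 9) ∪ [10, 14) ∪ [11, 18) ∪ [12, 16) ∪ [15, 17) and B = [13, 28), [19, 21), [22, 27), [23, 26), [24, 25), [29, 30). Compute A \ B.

[5, 13)

First set merges to [5, 20).
Second set merges to [13, 28), [29, 30).
[5, 20) minus B → [5, 13).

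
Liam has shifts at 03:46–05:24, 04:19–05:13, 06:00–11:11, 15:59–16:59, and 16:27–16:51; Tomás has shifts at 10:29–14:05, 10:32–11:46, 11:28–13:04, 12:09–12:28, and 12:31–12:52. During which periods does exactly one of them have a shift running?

03:46–05:24, 06:00–10:29, 11:11–14:05, 15:59–16:59

First set merges to 03:46–05:24, 06:00–11:11, 15:59–16:59.
Second set merges to 10:29–14:05.
Only in the first: 03:46–05:24, 06:00–10:29, 15:59–16:59.
Only in the second: 11:11–14:05.
Together these are the periods covered by exactly one.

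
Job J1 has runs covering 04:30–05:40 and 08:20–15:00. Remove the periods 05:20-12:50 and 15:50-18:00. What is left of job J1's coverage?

04:30-05:40 with B removed leaves 04:30-05:20.
08:20-15:00 with B removed leaves 12:50-15:00.

04:30-05:20, 12:50-15:00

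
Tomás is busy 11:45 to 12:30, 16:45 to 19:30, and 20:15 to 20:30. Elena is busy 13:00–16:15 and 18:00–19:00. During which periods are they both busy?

18:00-19:00

11:45-12:30: no overlap with the second set.
16:45-19:30 meets the second set on 18:00-19:00.
20:15-20:30: no overlap with the second set.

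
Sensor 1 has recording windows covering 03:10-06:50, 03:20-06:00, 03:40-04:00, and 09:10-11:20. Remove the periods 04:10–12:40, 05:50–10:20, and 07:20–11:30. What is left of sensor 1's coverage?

First set merges to 03:10-06:50, 09:10-11:20.
Second set merges to 04:10-12:40.
03:10-06:50 with B removed leaves 03:10-04:10.
09:10-11:20 lies entirely inside B → drops out.

03:10-04:10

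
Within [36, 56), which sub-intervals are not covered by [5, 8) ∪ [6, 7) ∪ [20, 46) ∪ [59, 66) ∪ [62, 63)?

[46, 56)

After merging, the occupied span is [5, 8), [20, 46), [59, 66).
Complement within [36, 56): [46, 56).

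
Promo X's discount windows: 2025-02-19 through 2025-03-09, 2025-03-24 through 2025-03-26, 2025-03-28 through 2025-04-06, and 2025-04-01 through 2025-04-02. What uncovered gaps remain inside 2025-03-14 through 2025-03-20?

The merged coverage is 2025-02-19 through 2025-03-09, 2025-03-24 through 2025-03-26, 2025-03-28 through 2025-04-06.
Complement within 2025-03-14 through 2025-03-20: 2025-03-14 through 2025-03-20.

2025-03-14 through 2025-03-20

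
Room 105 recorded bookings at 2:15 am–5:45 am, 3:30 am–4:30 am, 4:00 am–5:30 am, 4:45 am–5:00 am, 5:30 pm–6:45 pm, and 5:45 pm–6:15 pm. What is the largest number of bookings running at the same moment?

At 4:00 am, 3 of the intervals are simultaneously active.
No point has more.

3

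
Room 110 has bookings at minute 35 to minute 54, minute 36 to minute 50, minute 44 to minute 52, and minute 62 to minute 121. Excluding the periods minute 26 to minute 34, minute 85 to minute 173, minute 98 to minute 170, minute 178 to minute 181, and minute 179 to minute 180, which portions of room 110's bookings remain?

First set merges to minute 35 to minute 54, minute 62 to minute 121.
Second set merges to minute 26 to minute 34, minute 85 to minute 173, minute 178 to minute 181.
minute 35 to minute 54: no B overlap → unchanged.
minute 62 to minute 121 minus B → minute 62 to minute 85.

minute 35 to minute 54, minute 62 to minute 85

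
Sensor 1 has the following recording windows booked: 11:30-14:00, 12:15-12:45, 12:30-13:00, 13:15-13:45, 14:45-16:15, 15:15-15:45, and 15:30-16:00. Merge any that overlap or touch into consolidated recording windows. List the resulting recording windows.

12:15–12:45 overlaps/touches 11:30–14:00 → extend to 11:30–14:00.
12:30–13:00 overlaps/touches 11:30–14:00 → extend to 11:30–14:00.
13:15–13:45 overlaps/touches 11:30–14:00 → extend to 11:30–14:00.
14:45–16:15 is disjoint → start new block.
15:15–15:45 overlaps/touches 14:45–16:15 → extend to 14:45–16:15.
15:30–16:00 overlaps/touches 14:45–16:15 → extend to 14:45–16:15.

11:30–14:00, 14:45–16:15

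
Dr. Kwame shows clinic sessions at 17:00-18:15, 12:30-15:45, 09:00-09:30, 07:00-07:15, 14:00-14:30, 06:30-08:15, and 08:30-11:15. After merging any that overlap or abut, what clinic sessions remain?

Sort by start: 06:30–08:15, 07:00–07:15, 08:30–11:15, 09:00–09:30, 12:30–15:45, 14:00–14:30, 17:00–18:15.
07:00–07:15 overlaps/touches 06:30–08:15 → extend to 06:30–08:15.
08:30–11:15 is disjoint → start new block.
09:00–09:30 overlaps/touches 08:30–11:15 → extend to 08:30–11:15.
12:30–15:45 is disjoint → start new block.
14:00–14:30 overlaps/touches 12:30–15:45 → extend to 12:30–15:45.
17:00–18:15 is disjoint → start new block.

06:30–08:15, 08:30–11:15, 12:30–15:45, 17:00–18:15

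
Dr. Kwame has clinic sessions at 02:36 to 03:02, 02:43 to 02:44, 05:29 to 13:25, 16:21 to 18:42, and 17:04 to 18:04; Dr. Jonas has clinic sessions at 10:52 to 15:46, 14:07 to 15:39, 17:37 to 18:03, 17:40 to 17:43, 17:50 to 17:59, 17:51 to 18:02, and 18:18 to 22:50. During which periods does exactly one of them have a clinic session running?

02:36–03:02, 05:29–10:52, 13:25–15:46, 16:21–17:37, 18:03–18:18, 18:42–22:50

A, merged: 02:36–03:02, 05:29–13:25, 16:21–18:42.
B, merged: 10:52–15:46, 17:37–18:03, 18:18–22:50.
Only in the first: 02:36–03:02, 05:29–10:52, 16:21–17:37, 18:03–18:18.
Only in the second: 13:25–15:46, 18:42–22:50.
Together these are the periods covered by exactly one.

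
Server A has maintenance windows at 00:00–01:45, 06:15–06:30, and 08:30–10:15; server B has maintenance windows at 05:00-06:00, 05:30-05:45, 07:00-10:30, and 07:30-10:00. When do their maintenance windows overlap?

08:30-10:15

B, merged: 05:00-06:00, 07:00-10:30.
00:00-01:45 meets no B interval.
06:15-06:30 meets no B interval.
08:30-10:15 ∩ B → 08:30-10:15.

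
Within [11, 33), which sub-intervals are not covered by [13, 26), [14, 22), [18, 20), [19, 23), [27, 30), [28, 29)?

[11, 13) ∪ [26, 27) ∪ [30, 33)

Covered (merged): [13, 26), [27, 30).
Complement within [11, 33): [11, 13), [26, 27), [30, 33).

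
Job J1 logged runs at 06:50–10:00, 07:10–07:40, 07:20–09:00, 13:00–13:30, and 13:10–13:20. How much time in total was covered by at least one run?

3 h 40 min

Merged: 06:50–10:00, 13:00–13:30.
Lengths: 3 h 10 min + 30 min = 3 h 40 min.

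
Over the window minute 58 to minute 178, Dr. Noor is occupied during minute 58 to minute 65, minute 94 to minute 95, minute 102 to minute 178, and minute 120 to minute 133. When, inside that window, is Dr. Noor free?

The merged coverage is minute 58 to minute 65, minute 94 to minute 95, minute 102 to minute 178.
Complement within minute 58 to minute 178: minute 65 to minute 94, minute 95 to minute 102.

minute 65 to minute 94, minute 95 to minute 102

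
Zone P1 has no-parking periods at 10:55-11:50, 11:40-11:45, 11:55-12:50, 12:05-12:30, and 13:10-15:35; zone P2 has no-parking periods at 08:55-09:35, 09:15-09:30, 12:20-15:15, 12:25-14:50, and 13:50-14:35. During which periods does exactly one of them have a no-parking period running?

08:55-09:35, 10:55-11:50, 11:55-12:20, 12:50-13:10, 15:15-15:35

A, merged: 10:55-11:50, 11:55-12:50, 13:10-15:35.
B, merged: 08:55-09:35, 12:20-15:15.
A but not B: 10:55-11:50, 11:55-12:20, 15:15-15:35.
B but not A: 08:55-09:35, 12:50-13:10.
Combining gives A △ B.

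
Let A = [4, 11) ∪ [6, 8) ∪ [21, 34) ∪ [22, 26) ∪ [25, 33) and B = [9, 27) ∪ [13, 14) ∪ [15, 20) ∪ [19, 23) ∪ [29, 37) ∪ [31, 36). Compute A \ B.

[4, 9) ∪ [27, 29)

First set merges to [4, 11), [21, 34).
Second set merges to [9, 27), [29, 37).
[4, 11) \ B = [4, 9).
[21, 34) \ B = [27, 29).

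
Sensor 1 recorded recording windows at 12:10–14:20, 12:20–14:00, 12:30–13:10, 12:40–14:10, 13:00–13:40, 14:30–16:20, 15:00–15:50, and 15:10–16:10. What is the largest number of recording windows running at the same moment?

Walk the sorted start/end points keeping a running depth.
The depth first hits 5 at 13:00.

5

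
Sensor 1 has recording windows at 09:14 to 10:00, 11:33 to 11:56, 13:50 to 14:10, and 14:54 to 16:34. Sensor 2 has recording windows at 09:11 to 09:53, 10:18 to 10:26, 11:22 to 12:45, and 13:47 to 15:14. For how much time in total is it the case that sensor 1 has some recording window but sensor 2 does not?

A \ B = 09:53-10:00, 15:14-16:34.
Total: 7 min + 1 h 20 min = 1 h 27 min.

1 h 27 min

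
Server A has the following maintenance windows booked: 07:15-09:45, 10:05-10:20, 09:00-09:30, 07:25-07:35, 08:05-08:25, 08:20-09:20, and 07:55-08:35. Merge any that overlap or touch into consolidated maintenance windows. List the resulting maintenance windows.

07:15-09:45, 10:05-10:20

Sort by start: 07:15-09:45, 07:25-07:35, 07:55-08:35, 08:05-08:25, 08:20-09:20, 09:00-09:30, 10:05-10:20.
07:25-07:35 overlaps/touches 07:15-09:45 → extend to 07:15-09:45.
07:55-08:35 overlaps/touches 07:15-09:45 → extend to 07:15-09:45.
08:05-08:25 overlaps/touches 07:15-09:45 → extend to 07:15-09:45.
08:20-09:20 overlaps/touches 07:15-09:45 → extend to 07:15-09:45.
09:00-09:30 overlaps/touches 07:15-09:45 → extend to 07:15-09:45.
10:05-10:20 is disjoint → start new block.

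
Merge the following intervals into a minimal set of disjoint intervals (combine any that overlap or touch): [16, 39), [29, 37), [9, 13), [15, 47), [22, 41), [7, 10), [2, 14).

[2, 14) ∪ [15, 47)

Sort by start: [2, 14), [7, 10), [9, 13), [15, 47), [16, 39), [22, 41), [29, 37).
[7, 10) overlaps/touches [2, 14) → extend to [2, 14).
[9, 13) overlaps/touches [2, 14) → extend to [2, 14).
[15, 47) is disjoint → start new block.
[16, 39) overlaps/touches [15, 47) → extend to [15, 47).
[22, 41) overlaps/touches [15, 47) → extend to [15, 47).
[29, 37) overlaps/touches [15, 47) → extend to [15, 47).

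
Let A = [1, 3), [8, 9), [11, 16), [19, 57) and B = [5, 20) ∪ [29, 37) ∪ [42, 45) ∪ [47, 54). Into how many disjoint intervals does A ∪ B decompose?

2

A ∪ B = [1, 3), [5, 57).
That is 2 disjoint pieces.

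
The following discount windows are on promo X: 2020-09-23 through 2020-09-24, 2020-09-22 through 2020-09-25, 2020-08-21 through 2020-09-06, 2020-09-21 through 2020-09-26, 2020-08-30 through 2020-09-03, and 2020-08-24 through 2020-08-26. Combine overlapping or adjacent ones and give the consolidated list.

2020-08-21 through 2020-09-06, 2020-09-21 through 2020-09-26

Sort by start: 2020-08-21 through 2020-09-06, 2020-08-24 through 2020-08-26, 2020-08-30 through 2020-09-03, 2020-09-21 through 2020-09-26, 2020-09-22 through 2020-09-25, 2020-09-23 through 2020-09-24.
2020-08-24 through 2020-08-26 overlaps/touches 2020-08-21 through 2020-09-06 → extend to 2020-08-21 through 2020-09-06.
2020-08-30 through 2020-09-03 overlaps/touches 2020-08-21 through 2020-09-06 → extend to 2020-08-21 through 2020-09-06.
2020-09-21 through 2020-09-26 is disjoint → start new block.
2020-09-22 through 2020-09-25 overlaps/touches 2020-09-21 through 2020-09-26 → extend to 2020-09-21 through 2020-09-26.
2020-09-23 through 2020-09-24 overlaps/touches 2020-09-21 through 2020-09-26 → extend to 2020-09-21 through 2020-09-26.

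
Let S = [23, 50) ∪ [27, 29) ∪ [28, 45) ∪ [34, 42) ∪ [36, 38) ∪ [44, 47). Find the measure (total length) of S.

Merged: [23, 50).
Length: 27.

27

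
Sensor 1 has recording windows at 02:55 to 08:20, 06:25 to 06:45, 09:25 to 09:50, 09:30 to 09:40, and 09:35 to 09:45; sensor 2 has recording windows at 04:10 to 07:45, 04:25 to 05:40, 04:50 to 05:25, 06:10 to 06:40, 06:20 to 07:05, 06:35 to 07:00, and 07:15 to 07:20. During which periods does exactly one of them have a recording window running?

Merge the first list: 02:55–08:20, 09:25–09:50.
Merge the second list: 04:10–07:45.
Only in the first: 02:55–04:10, 07:45–08:20, 09:25–09:50.
Only in the second: none.
Together these are the periods covered by exactly one.

02:55–04:10, 07:45–08:20, 09:25–09:50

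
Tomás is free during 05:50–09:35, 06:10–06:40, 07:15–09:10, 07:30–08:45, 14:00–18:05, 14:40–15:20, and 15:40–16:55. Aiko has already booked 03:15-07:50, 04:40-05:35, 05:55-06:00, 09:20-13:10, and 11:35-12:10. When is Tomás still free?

A, merged: 05:50–09:35, 14:00–18:05.
B, merged: 03:15–07:50, 09:20–13:10.
05:50–09:35 with B removed leaves 07:50–09:20.
14:00–18:05 is untouched.

07:50–09:20, 14:00–18:05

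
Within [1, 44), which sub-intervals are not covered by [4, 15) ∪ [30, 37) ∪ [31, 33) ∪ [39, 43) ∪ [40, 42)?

After merging, the occupied span is [4, 15), [30, 37), [39, 43).
Uncovered inside [1, 44): [1, 4), [15, 30), [37, 39), [43, 44).

[1, 4) ∪ [15, 30) ∪ [37, 39) ∪ [43, 44)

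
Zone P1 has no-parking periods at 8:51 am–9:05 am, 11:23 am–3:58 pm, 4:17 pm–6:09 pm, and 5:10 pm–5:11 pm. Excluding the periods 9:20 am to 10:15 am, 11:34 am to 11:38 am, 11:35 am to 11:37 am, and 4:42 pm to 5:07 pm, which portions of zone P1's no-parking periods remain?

8:51 am-9:05 am, 11:23 am-11:34 am, 11:38 am-3:58 pm, 4:17 pm-4:42 pm, 5:07 pm-6:09 pm

First set merges to 8:51 am-9:05 am, 11:23 am-3:58 pm, 4:17 pm-6:09 pm.
Second set merges to 9:20 am-10:15 am, 11:34 am-11:38 am, 4:42 pm-5:07 pm.
8:51 am-9:05 am: nothing removed.
11:23 am-3:58 pm \ B = 11:23 am-11:34 am, 11:38 am-3:58 pm.
4:17 pm-6:09 pm \ B = 4:17 pm-4:42 pm, 5:07 pm-6:09 pm.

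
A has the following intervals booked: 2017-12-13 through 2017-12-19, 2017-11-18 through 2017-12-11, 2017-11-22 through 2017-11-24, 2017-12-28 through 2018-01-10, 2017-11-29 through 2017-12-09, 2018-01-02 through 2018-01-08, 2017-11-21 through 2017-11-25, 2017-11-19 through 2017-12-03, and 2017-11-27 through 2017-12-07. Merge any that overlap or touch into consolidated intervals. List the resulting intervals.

2017-11-18 through 2017-12-11, 2017-12-13 through 2017-12-19, 2017-12-28 through 2018-01-10

Sort by start: 2017-11-18 through 2017-12-11, 2017-11-19 through 2017-12-03, 2017-11-21 through 2017-11-25, 2017-11-22 through 2017-11-24, 2017-11-27 through 2017-12-07, 2017-11-29 through 2017-12-09, 2017-12-13 through 2017-12-19, 2017-12-28 through 2018-01-10, 2018-01-02 through 2018-01-08.
2017-11-19 through 2017-12-03 overlaps/touches 2017-11-18 through 2017-12-11 → extend to 2017-11-18 through 2017-12-11.
2017-11-21 through 2017-11-25 overlaps/touches 2017-11-18 through 2017-12-11 → extend to 2017-11-18 through 2017-12-11.
2017-11-22 through 2017-11-24 overlaps/touches 2017-11-18 through 2017-12-11 → extend to 2017-11-18 through 2017-12-11.
2017-11-27 through 2017-12-07 overlaps/touches 2017-11-18 through 2017-12-11 → extend to 2017-11-18 through 2017-12-11.
2017-11-29 through 2017-12-09 overlaps/touches 2017-11-18 through 2017-12-11 → extend to 2017-11-18 through 2017-12-11.
2017-12-13 through 2017-12-19 is disjoint → start new block.
2017-12-28 through 2018-01-10 is disjoint → start new block.
2018-01-02 through 2018-01-08 overlaps/touches 2017-12-28 through 2018-01-10 → extend to 2017-12-28 through 2018-01-10.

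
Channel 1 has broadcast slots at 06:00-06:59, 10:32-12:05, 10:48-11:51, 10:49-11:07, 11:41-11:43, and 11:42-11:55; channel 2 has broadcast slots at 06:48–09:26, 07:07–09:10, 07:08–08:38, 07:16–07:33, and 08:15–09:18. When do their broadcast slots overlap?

06:48–06:59

Merge the first list: 06:00–06:59, 10:32–12:05.
Merge the second list: 06:48–09:26.
06:00–06:59 ∩ B → 06:48–06:59.
10:32–12:05 meets no B interval.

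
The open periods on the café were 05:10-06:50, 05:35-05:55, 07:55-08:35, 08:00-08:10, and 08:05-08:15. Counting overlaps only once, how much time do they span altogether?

Merged: 05:10–06:50, 07:55–08:35.
Lengths: 1 h 40 min + 40 min = 2 h 20 min.

2 h 20 min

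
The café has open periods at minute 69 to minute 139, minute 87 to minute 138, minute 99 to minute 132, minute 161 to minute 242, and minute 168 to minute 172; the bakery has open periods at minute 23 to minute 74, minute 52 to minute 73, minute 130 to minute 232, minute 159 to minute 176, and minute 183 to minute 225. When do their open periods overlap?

A, merged: minute 69 to minute 139, minute 161 to minute 242.
B, merged: minute 23 to minute 74, minute 130 to minute 232.
minute 69 to minute 139 ∩ B → minute 69 to minute 74, minute 130 to minute 139.
minute 161 to minute 242 ∩ B → minute 161 to minute 232.

minute 69 to minute 74, minute 130 to minute 139, minute 161 to minute 232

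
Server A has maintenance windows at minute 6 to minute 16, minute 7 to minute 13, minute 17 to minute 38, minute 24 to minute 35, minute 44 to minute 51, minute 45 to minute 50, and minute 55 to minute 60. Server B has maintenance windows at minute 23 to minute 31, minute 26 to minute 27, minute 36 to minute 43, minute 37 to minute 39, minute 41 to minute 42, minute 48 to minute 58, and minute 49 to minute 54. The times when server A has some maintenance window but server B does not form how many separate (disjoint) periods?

5

Merge the first list: minute 6 to minute 16, minute 17 to minute 38, minute 44 to minute 51, minute 55 to minute 60.
Merge the second list: minute 23 to minute 31, minute 36 to minute 43, minute 48 to minute 58.
A \ B = minute 6 to minute 16, minute 17 to minute 23, minute 31 to minute 36, minute 44 to minute 48, minute 58 to minute 60.
That is 5 disjoint pieces.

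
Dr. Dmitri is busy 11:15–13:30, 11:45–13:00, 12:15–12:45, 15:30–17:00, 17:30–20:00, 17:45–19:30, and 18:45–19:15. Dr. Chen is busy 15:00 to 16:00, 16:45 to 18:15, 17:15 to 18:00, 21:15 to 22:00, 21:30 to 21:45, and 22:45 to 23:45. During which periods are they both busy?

Merge the first list: 11:15–13:30, 15:30–17:00, 17:30–20:00.
Merge the second list: 15:00–16:00, 16:45–18:15, 21:15–22:00, 22:45–23:45.
11:15–13:30 meets no B interval.
15:30–17:00 ∩ B → 15:30–16:00, 16:45–17:00.
17:30–20:00 ∩ B → 17:30–18:15.

15:30–16:00, 16:45–17:00, 17:30–18:15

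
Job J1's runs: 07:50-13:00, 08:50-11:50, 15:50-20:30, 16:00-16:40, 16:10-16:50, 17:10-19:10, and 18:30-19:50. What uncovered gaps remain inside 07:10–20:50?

The merged coverage is 07:50-13:00, 15:50-20:30.
Gaps within 07:10-20:50: 07:10-07:50, 13:00-15:50, 20:30-20:50.

07:10-07:50, 13:00-15:50, 20:30-20:50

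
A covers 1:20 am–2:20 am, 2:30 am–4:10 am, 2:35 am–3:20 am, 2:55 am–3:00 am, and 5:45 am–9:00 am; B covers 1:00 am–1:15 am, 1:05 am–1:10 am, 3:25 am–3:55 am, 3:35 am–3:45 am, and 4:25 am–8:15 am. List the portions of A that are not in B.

1:20 am–2:20 am, 2:30 am–3:25 am, 3:55 am–4:10 am, 8:15 am–9:00 am

A, merged: 1:20 am–2:20 am, 2:30 am–4:10 am, 5:45 am–9:00 am.
B, merged: 1:00 am–1:15 am, 3:25 am–3:55 am, 4:25 am–8:15 am.
1:20 am–2:20 am: nothing removed.
2:30 am–4:10 am \ B = 2:30 am–3:25 am, 3:55 am–4:10 am.
5:45 am–9:00 am \ B = 8:15 am–9:00 am.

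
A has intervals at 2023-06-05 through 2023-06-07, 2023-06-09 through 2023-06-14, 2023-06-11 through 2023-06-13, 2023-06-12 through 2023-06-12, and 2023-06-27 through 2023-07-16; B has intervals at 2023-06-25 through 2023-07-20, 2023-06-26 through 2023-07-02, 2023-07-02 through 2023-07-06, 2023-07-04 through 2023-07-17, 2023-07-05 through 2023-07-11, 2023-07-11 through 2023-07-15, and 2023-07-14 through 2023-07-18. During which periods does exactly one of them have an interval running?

Merge the first list: 2023-06-05 through 2023-06-07, 2023-06-09 through 2023-06-14, 2023-06-27 through 2023-07-16.
Merge the second list: 2023-06-25 through 2023-07-20.
Only in the first: 2023-06-05 through 2023-06-07, 2023-06-09 through 2023-06-14.
Only in the second: 2023-06-25 through 2023-06-26, 2023-07-17 through 2023-07-20.
Together these are the periods covered by exactly one.

2023-06-05 through 2023-06-07, 2023-06-09 through 2023-06-14, 2023-06-25 through 2023-06-26, 2023-07-17 through 2023-07-20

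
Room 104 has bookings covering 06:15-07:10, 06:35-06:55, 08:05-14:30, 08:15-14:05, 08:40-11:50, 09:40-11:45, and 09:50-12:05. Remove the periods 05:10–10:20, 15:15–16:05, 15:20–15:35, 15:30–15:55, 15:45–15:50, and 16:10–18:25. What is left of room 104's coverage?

A, merged: 06:15–07:10, 08:05–14:30.
B, merged: 05:10–10:20, 15:15–16:05, 16:10–18:25.
06:15–07:10 lies entirely inside B → drops out.
08:05–14:30 with B removed leaves 10:20–14:30.

10:20–14:30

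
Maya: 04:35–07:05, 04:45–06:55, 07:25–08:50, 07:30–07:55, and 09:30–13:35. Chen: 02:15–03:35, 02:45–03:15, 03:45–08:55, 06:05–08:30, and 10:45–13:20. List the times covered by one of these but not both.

02:15–03:35, 03:45–04:35, 07:05–07:25, 08:50–08:55, 09:30–10:45, 13:20–13:35

Merge the first list: 04:35–07:05, 07:25–08:50, 09:30–13:35.
Merge the second list: 02:15–03:35, 03:45–08:55, 10:45–13:20.
A \ B = 09:30–10:45, 13:20–13:35.
B \ A = 02:15–03:35, 03:45–04:35, 07:05–07:25, 08:50–08:55.
Union of the two gives the symmetric difference.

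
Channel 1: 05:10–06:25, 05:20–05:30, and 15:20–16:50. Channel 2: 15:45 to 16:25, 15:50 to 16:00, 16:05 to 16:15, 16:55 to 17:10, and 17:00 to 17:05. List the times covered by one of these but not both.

05:10–06:25, 15:20–15:45, 16:25–16:50, 16:55–17:10

Merge the first list: 05:10–06:25, 15:20–16:50.
Merge the second list: 15:45–16:25, 16:55–17:10.
A but not B: 05:10–06:25, 15:20–15:45, 16:25–16:50.
B but not A: 16:55–17:10.
Combining gives A △ B.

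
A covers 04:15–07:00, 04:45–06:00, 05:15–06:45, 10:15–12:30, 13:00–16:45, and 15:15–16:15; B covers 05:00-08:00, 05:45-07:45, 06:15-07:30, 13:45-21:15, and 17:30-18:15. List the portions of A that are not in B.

First set merges to 04:15-07:00, 10:15-12:30, 13:00-16:45.
Second set merges to 05:00-08:00, 13:45-21:15.
04:15-07:00 minus B → 04:15-05:00.
10:15-12:30: no B overlap → unchanged.
13:00-16:45 minus B → 13:00-13:45.

04:15-05:00, 10:15-12:30, 13:00-13:45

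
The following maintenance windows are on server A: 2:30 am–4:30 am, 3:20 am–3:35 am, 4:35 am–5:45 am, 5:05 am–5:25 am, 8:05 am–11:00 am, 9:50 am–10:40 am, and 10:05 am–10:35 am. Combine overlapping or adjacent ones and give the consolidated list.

3:20 am-3:35 am overlaps/touches 2:30 am-4:30 am → extend to 2:30 am-4:30 am.
4:35 am-5:45 am is disjoint → start new block.
5:05 am-5:25 am overlaps/touches 4:35 am-5:45 am → extend to 4:35 am-5:45 am.
8:05 am-11:00 am is disjoint → start new block.
9:50 am-10:40 am overlaps/touches 8:05 am-11:00 am → extend to 8:05 am-11:00 am.
10:05 am-10:35 am overlaps/touches 8:05 am-11:00 am → extend to 8:05 am-11:00 am.

2:30 am-4:30 am, 4:35 am-5:45 am, 8:05 am-11:00 am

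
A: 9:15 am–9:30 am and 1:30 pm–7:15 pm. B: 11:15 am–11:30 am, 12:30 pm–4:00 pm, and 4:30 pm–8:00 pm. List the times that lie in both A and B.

9:15 am-9:30 am: no overlap with the second set.
1:30 pm-7:15 pm meets the second set on 1:30 pm-4:00 pm, 4:30 pm-7:15 pm.

1:30 pm-4:00 pm, 4:30 pm-7:15 pm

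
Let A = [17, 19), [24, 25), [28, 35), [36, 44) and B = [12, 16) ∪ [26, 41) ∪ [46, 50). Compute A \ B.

[17, 19) ∪ [24, 25) ∪ [41, 44)

[17, 19): no B overlap → unchanged.
[24, 25): no B overlap → unchanged.
[28, 35): fully covered by B → removed.
[36, 44) minus B → [41, 44).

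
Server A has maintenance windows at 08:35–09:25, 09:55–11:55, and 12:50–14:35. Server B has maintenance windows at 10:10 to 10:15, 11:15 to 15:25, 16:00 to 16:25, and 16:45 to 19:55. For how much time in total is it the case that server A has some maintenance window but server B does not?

2 h 5 min

A \ B = 08:35–09:25, 09:55–10:10, 10:15–11:15.
Total: 50 min + 15 min + 1 h = 2 h 5 min.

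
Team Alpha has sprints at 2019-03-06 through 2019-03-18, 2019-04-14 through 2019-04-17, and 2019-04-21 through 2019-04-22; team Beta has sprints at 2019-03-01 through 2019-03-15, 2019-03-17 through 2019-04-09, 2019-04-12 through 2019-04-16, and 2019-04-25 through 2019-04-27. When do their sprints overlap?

2019-03-06 through 2019-03-15, 2019-03-17 through 2019-03-18, 2019-04-14 through 2019-04-16

2019-03-06 through 2019-03-18 meets the second set on 2019-03-06 through 2019-03-15, 2019-03-17 through 2019-03-18.
2019-04-14 through 2019-04-17 meets the second set on 2019-04-14 through 2019-04-16.
2019-04-21 through 2019-04-22: no overlap with the second set.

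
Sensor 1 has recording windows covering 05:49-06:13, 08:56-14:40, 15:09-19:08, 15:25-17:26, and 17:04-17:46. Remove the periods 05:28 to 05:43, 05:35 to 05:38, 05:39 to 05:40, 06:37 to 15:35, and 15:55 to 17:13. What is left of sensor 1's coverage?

05:49-06:13, 15:35-15:55, 17:13-19:08

Merge the first list: 05:49-06:13, 08:56-14:40, 15:09-19:08.
Merge the second list: 05:28-05:43, 06:37-15:35, 15:55-17:13.
05:49-06:13: nothing removed.
08:56-14:40: entirely removed.
15:09-19:08 \ B = 15:35-15:55, 17:13-19:08.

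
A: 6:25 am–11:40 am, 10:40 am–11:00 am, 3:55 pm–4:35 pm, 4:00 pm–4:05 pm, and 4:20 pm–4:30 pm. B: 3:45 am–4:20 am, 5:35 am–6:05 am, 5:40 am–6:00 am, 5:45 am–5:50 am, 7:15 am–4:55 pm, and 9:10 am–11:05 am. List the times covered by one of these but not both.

First set merges to 6:25 am-11:40 am, 3:55 pm-4:35 pm.
Second set merges to 3:45 am-4:20 am, 5:35 am-6:05 am, 7:15 am-4:55 pm.
A but not B: 6:25 am-7:15 am.
B but not A: 3:45 am-4:20 am, 5:35 am-6:05 am, 11:40 am-3:55 pm, 4:35 pm-4:55 pm.
Combining gives A △ B.

3:45 am-4:20 am, 5:35 am-6:05 am, 6:25 am-7:15 am, 11:40 am-3:55 pm, 4:35 pm-4:55 pm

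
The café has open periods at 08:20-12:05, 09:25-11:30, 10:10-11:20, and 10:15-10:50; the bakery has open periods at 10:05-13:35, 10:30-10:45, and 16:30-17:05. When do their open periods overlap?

10:05–12:05

First set merges to 08:20–12:05.
Second set merges to 10:05–13:35, 16:30–17:05.
08:20–12:05 meets the second set on 10:05–12:05.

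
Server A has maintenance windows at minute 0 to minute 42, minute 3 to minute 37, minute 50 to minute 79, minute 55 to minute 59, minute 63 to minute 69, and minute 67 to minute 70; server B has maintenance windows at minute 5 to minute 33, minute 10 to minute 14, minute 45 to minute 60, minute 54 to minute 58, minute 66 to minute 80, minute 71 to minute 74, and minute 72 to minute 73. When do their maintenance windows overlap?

Merge the first list: minute 0 to minute 42, minute 50 to minute 79.
Merge the second list: minute 5 to minute 33, minute 45 to minute 60, minute 66 to minute 80.
minute 0 to minute 42 overlaps B on minute 5 to minute 33.
minute 50 to minute 79 overlaps B on minute 50 to minute 60, minute 66 to minute 79.

minute 5 to minute 33, minute 50 to minute 60, minute 66 to minute 79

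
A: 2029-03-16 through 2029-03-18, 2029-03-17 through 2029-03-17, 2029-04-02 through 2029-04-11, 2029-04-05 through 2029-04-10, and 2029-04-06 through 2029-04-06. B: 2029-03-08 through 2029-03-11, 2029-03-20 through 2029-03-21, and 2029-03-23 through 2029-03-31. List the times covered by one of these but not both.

A, merged: 2029-03-16 through 2029-03-18, 2029-04-02 through 2029-04-11.
Only in the first: 2029-03-16 through 2029-03-18, 2029-04-02 through 2029-04-11.
Only in the second: 2029-03-08 through 2029-03-11, 2029-03-20 through 2029-03-21, 2029-03-23 through 2029-03-31.
Together these are the periods covered by exactly one.

2029-03-08 through 2029-03-11, 2029-03-16 through 2029-03-18, 2029-03-20 through 2029-03-21, 2029-03-23 through 2029-03-31, 2029-04-02 through 2029-04-11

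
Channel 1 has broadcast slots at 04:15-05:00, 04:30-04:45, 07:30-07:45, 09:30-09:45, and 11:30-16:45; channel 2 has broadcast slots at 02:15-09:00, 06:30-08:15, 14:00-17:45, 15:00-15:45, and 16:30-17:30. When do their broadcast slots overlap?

04:15–05:00, 07:30–07:45, 14:00–16:45

A, merged: 04:15–05:00, 07:30–07:45, 09:30–09:45, 11:30–16:45.
B, merged: 02:15–09:00, 14:00–17:45.
04:15–05:00 meets the second set on 04:15–05:00.
07:30–07:45 meets the second set on 07:30–07:45.
09:30–09:45: no overlap with the second set.
11:30–16:45 meets the second set on 14:00–16:45.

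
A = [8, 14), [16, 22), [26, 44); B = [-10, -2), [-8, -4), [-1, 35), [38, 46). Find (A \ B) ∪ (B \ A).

[-10, -2) ∪ [-1, 8) ∪ [14, 16) ∪ [22, 26) ∪ [35, 38) ∪ [44, 46)

Second set merges to [-10, -2), [-1, 35), [38, 46).
A \ B = [35, 38).
B \ A = [-10, -2), [-1, 8), [14, 16), [22, 26), [44, 46).
Union of the two gives the symmetric difference.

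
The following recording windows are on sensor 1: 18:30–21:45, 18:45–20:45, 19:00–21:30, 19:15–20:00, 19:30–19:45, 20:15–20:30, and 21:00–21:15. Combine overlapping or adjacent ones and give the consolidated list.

18:45-20:45 overlaps/touches 18:30-21:45 → extend to 18:30-21:45.
19:00-21:30 overlaps/touches 18:30-21:45 → extend to 18:30-21:45.
19:15-20:00 overlaps/touches 18:30-21:45 → extend to 18:30-21:45.
19:30-19:45 overlaps/touches 18:30-21:45 → extend to 18:30-21:45.
20:15-20:30 overlaps/touches 18:30-21:45 → extend to 18:30-21:45.
21:00-21:15 overlaps/touches 18:30-21:45 → extend to 18:30-21:45.

18:30-21:45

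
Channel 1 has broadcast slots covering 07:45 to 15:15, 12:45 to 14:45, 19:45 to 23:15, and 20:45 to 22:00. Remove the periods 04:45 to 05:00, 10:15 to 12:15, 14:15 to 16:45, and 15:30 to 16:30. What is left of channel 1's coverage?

07:45-10:15, 12:15-14:15, 19:45-23:15

Merge the first list: 07:45-15:15, 19:45-23:15.
Merge the second list: 04:45-05:00, 10:15-12:15, 14:15-16:45.
07:45-15:15 with B removed leaves 07:45-10:15, 12:15-14:15.
19:45-23:15 is untouched.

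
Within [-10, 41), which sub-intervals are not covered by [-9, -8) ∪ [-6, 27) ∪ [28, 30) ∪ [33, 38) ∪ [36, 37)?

[-10, -9) ∪ [-8, -6) ∪ [27, 28) ∪ [30, 33) ∪ [38, 41)

Covered (merged): [-9, -8), [-6, 27), [28, 30), [33, 38).
Complement within [-10, 41): [-10, -9), [-8, -6), [27, 28), [30, 33), [38, 41).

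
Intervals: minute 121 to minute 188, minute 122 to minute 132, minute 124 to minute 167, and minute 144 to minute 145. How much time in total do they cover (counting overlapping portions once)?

67 minutes

Merged: minute 121 to minute 188.
Length: 67 minutes.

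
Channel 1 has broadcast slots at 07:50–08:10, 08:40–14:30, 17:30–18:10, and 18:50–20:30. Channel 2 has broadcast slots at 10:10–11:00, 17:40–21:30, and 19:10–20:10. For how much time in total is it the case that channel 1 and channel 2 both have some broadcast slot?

3 h

B, merged: 10:10–11:00, 17:40–21:30.
A ∩ B = 10:10–11:00, 17:40–18:10, 18:50–20:30.
Total: 50 min + 30 min + 1 h 40 min = 3 h.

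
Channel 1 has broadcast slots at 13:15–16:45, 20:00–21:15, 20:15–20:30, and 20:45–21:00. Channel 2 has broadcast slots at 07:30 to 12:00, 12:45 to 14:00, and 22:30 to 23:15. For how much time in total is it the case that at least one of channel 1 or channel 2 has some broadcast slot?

10 h 30 min

Merge the first list: 13:15-16:45, 20:00-21:15.
A ∪ B = 07:30-12:00, 12:45-16:45, 20:00-21:15, 22:30-23:15.
Total: 4 h 30 min + 4 h + 1 h 15 min + 45 min = 10 h 30 min.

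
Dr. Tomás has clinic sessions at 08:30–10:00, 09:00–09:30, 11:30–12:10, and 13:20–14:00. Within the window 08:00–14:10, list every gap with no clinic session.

08:00–08:30, 10:00–11:30, 12:10–13:20, 14:00–14:10

After merging, the occupied span is 08:30–10:00, 11:30–12:10, 13:20–14:00.
Uncovered inside 08:00–14:10: 08:00–08:30, 10:00–11:30, 12:10–13:20, 14:00–14:10.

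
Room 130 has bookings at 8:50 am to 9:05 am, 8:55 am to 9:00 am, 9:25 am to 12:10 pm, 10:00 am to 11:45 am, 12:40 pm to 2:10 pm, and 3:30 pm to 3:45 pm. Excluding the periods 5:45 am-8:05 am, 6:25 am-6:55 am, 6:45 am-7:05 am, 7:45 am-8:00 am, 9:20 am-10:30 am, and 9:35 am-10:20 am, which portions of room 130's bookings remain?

8:50 am–9:05 am, 10:30 am–12:10 pm, 12:40 pm–2:10 pm, 3:30 pm–3:45 pm

First set merges to 8:50 am–9:05 am, 9:25 am–12:10 pm, 12:40 pm–2:10 pm, 3:30 pm–3:45 pm.
Second set merges to 5:45 am–8:05 am, 9:20 am–10:30 am.
8:50 am–9:05 am: no B overlap → unchanged.
9:25 am–12:10 pm minus B → 10:30 am–12:10 pm.
12:40 pm–2:10 pm: no B overlap → unchanged.
3:30 pm–3:45 pm: no B overlap → unchanged.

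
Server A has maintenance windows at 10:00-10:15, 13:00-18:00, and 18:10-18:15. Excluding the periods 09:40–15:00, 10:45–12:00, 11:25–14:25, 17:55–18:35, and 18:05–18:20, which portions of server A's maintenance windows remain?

B, merged: 09:40–15:00, 17:55–18:35.
10:00–10:15: fully covered by B → removed.
13:00–18:00 minus B → 15:00–17:55.
18:10–18:15: fully covered by B → removed.

15:00–17:55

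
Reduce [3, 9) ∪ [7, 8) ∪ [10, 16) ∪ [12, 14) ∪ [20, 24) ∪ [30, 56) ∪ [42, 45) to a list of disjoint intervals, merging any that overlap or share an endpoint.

[7, 8) overlaps/touches [3, 9) → extend to [3, 9).
[10, 16) is disjoint → start new block.
[12, 14) overlaps/touches [10, 16) → extend to [10, 16).
[20, 24) is disjoint → start new block.
[30, 56) is disjoint → start new block.
[42, 45) overlaps/touches [30, 56) → extend to [30, 56).

[3, 9) ∪ [10, 16) ∪ [20, 24) ∪ [30, 56)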